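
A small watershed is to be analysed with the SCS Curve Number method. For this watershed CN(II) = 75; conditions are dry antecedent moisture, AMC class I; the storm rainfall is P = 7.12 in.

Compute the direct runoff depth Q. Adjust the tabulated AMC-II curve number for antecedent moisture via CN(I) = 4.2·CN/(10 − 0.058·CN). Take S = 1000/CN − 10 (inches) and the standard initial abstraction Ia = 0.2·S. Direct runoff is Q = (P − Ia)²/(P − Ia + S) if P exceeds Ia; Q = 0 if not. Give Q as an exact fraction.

Adjust CN=75 to AMC I: 4.2·75/(10 − 0.058·75) → 315 ÷ (113/20) = 6300/113 ≈ 55.752
Retention S: 1000/CN − 10 with CN=55.752 → S = 500/63 ≈ 7.937 in
Initial abstraction Ia = S/5 = (500/63)/5 = 100/63 ≈ 1.587 in
Since P=7.120 > Ia=1.587: effective rainfall P−Ia = 8714/1575 in
Runoff Q = (P−Ia)²/(P−Ia+S) = (5.533)²/(5.533+7.937) = 37966898/16706025 ≈ 2.273 in

Q = 37966898/16706025 in ≈ 2.273 in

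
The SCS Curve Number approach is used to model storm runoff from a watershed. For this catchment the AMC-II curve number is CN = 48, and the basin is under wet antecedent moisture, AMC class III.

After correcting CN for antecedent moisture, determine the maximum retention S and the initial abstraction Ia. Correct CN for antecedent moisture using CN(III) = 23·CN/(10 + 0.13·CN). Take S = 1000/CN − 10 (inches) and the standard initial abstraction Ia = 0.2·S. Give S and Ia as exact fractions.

Wet (AMC III): CN(III) = 23·48/(10 + 0.13·48) = 1104/(406/25) = 13800/203 ≈ 67.980
Max retention: S = 1000/(13800/203) − 10 = 325/69 in (≈ 4.710 in)
Initial abstraction Ia = S/5 = (325/69)/5 = 65/69 ≈ 0.942 in

S = 325/69 in ≈ 4.710 in; Ia = 65/69 in ≈ 0.942 in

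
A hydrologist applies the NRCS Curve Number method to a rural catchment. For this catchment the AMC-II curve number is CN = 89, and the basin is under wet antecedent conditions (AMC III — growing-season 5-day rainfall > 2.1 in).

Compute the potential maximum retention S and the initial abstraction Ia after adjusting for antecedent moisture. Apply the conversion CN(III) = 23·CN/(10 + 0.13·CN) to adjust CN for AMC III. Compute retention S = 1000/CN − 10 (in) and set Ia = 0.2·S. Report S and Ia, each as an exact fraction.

S = 1100/2047 in ≈ 0.537 in; Ia = 220/2047 in ≈ 0.107 in

CN(III) from CN(II)=89: (23·89)/(10 + 0.13·89) = 204700/2157 ≈ 94.900
Max retention: S = 1000/(204700/2157) − 10 = 1100/2047 in (≈ 0.537 in)
Ia = 0.2S: 0.2·0.537 = 0.107 in (exactly 220/2047)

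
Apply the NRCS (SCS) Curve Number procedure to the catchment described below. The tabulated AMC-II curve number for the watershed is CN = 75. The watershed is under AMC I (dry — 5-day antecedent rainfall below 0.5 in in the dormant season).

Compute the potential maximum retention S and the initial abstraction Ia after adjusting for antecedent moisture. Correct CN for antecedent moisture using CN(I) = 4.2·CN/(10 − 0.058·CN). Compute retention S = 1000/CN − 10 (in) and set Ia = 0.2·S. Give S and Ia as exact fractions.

S = 500/63 in ≈ 7.937 in; Ia = 100/63 in ≈ 1.587 in

Dry (AMC I): CN(I) = 4.2·75/(10 − 0.058·75) = 315/(113/20) = 6300/113 ≈ 55.752
Retention S: 1000/CN − 10 with CN=55.752 → S = 500/63 ≈ 7.937 in
Ia = 0.2·(500/63) = 100/63 in ≈ 1.587 in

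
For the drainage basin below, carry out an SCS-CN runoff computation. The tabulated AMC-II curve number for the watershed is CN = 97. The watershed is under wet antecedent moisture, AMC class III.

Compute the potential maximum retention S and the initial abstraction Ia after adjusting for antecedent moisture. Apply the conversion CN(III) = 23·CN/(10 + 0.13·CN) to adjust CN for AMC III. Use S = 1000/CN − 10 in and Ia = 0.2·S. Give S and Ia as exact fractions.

S = 300/2231 in ≈ 0.134 in; Ia = 60/2231 in ≈ 0.027 in

CN(III) from CN(II)=97: (23·97)/(10 + 0.13·97) = 223100/2261 ≈ 98.673
Max retention: S = 1000/(223100/2261) − 10 = 300/2231 in (≈ 0.134 in)
Initial abstraction Ia = S/5 = (300/2231)/5 = 60/2231 ≈ 0.027 in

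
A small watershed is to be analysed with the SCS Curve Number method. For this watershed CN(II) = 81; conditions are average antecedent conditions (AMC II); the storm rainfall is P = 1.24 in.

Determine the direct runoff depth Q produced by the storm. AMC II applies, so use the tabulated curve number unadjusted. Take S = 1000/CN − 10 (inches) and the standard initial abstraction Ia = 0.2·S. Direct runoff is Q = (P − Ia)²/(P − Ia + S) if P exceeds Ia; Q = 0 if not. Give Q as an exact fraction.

Average conditions: CN = 81 (no AMC adjustment).
Retention S: 1000/CN − 10 with CN=81.000 → S = 190/81 ≈ 2.346 in
Ia = 0.2S: 0.2·2.346 = 0.469 in (exactly 38/81)
P − Ia = 1.240 − 0.469 = 1561/2025 ≈ 0.771 in (> 0, runoff occurs)
Runoff Q = (P−Ia)²/(P−Ia+S) = (0.771)²/(0.771+2.346) = 2436721/12779775 ≈ 0.191 in

Q = 2436721/12779775 in ≈ 0.191 in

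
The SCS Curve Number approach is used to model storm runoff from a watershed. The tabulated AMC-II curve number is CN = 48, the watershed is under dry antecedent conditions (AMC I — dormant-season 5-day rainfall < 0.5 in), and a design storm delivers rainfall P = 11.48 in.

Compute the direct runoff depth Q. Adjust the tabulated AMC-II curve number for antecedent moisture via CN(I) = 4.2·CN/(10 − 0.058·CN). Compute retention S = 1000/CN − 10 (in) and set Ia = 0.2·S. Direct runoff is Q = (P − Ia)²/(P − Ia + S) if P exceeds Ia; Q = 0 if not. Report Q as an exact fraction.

CN(I) from CN(II)=48: (4.2·48)/(10 − 0.058·48) = 12600/451 ≈ 27.938
Retention S: 1000/CN − 10 with CN=27.938 → S = 1625/63 ≈ 25.794 in
Initial abstraction Ia = S/5 = (1625/63)/5 = 325/63 ≈ 5.159 in
Excess rainfall: 11.480 − 5.159 = 6.321 in; P > Ia so Q > 0
Q = (9956/1575)²/((9956/1575) + 1625/63) = (99121936/2480625)/(50581/1575) = 99121936/79665075 in ≈ 1.244 in

Q = 99121936/79665075 in ≈ 1.244 in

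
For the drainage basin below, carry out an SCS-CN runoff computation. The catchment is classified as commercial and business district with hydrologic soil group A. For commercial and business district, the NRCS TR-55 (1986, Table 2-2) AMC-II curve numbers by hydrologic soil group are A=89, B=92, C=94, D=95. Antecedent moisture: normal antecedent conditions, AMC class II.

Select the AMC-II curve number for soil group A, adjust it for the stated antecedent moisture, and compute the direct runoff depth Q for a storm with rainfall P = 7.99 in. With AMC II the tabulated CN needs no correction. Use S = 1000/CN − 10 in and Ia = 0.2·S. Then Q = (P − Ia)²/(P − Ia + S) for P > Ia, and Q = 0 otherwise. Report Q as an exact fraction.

NRCS table: commercial and business district, soil group A → CN(II) = 89
CN(II) = 89; AMC II needs no correction.
S = 1000/89 − 10 = 110/89 in ≈ 1.236 in
Ia = 0.2S: 0.2·1.236 = 0.247 in (exactly 22/89)
Excess rainfall: 7.990 − 0.247 = 7.743 in; P > Ia so Q > 0
Q = (68911/8900)²/((68911/8900) + 110/89) = (4748725921/79210000)/(79911/8900) = 4748725921/711207900 in ≈ 6.677 in

Q = 4748725921/711207900 in ≈ 6.677 in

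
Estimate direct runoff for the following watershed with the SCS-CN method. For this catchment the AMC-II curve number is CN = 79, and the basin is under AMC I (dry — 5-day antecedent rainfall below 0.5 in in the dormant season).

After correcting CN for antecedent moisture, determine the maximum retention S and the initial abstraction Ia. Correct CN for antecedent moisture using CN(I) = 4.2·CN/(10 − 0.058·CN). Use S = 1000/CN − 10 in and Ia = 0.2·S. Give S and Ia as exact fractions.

Dry (AMC I): CN(I) = 4.2·79/(10 − 0.058·79) = (1659/5)/(2709/500) = 7900/129 ≈ 61.240
Retention S: 1000/CN − 10 with CN=61.240 → S = 500/79 ≈ 6.329 in
Initial abstraction Ia = S/5 = (500/79)/5 = 100/79 ≈ 1.266 in

S = 500/79 in ≈ 6.329 in; Ia = 100/79 in ≈ 1.266 in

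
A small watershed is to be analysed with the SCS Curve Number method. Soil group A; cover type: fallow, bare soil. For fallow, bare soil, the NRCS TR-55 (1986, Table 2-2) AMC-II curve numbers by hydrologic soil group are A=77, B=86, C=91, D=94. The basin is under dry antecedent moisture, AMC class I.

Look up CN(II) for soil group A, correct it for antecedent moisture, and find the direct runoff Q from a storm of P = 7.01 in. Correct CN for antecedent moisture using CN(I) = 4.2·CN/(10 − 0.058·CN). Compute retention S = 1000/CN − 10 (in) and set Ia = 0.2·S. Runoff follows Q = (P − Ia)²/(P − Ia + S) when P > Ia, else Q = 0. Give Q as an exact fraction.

NRCS table: fallow, bare soil, soil group A → CN(II) = 77
Adjust CN=77 to AMC I: 4.2·77/(10 − 0.058·77) → (1617/5) ÷ (2767/500) = 161700/2767 ≈ 58.439
Retention S: 1000/CN − 10 with CN=58.439 → S = 11500/1617 ≈ 7.112 in
Initial abstraction Ia = S/5 = (11500/1617)/5 = 2300/1617 ≈ 1.422 in
Excess rainfall: 7.010 − 1.422 = 5.588 in; P > Ia so Q > 0
Runoff Q = (P−Ia)²/(P−Ia+S) = (5.588)²/(5.588+7.112) = 816342969289/332053698900 ≈ 2.458 in

Q = 816342969289/332053698900 in ≈ 2.458 in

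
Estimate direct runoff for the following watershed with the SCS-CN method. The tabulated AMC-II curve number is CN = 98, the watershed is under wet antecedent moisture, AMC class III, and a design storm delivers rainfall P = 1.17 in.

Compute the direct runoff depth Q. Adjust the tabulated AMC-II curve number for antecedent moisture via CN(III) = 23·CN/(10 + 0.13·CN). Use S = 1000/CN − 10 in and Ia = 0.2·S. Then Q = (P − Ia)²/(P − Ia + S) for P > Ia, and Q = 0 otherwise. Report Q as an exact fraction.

Q = 16863359881/15762109300 in ≈ 1.070 in

Adjust CN=98 to AMC III: 23·98/(10 + 0.13·98) → 2254 ÷ (1137/50) = 112700/1137 ≈ 99.120
S = 1000/(112700/1137) − 10 = 100/1127 in ≈ 0.089 in
Initial abstraction Ia = S/5 = (100/1127)/5 = 20/1127 ≈ 0.018 in
Since P=1.170 > Ia=0.018: effective rainfall P−Ia = 129859/112700 in
Q = (129859/112700)²/((129859/112700) + 100/1127) = (16863359881/12701290000)/(139859/112700) = 16863359881/15762109300 in ≈ 1.070 in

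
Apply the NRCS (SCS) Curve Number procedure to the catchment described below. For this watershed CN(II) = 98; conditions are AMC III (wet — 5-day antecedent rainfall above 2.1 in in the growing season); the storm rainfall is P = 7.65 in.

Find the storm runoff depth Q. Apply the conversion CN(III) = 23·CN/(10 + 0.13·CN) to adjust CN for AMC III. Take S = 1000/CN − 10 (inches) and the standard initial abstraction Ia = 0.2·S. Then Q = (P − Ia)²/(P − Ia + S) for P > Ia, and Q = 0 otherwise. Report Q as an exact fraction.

CN(III) from CN(II)=98: (23·98)/(10 + 0.13·98) = 112700/1137 ≈ 99.120
Max retention: S = 1000/(112700/1137) − 10 = 100/1127 in (≈ 0.089 in)
Initial abstraction Ia = S/5 = (100/1127)/5 = 20/1127 ≈ 0.018 in
Excess rainfall: 7.650 − 0.018 = 7.632 in; P > Ia so Q > 0
Q: (172031/22540)² ÷ (174031/22540) = 29594664961/3922658740 in (≈ 7.545 in)

Q = 29594664961/3922658740 in ≈ 7.545 in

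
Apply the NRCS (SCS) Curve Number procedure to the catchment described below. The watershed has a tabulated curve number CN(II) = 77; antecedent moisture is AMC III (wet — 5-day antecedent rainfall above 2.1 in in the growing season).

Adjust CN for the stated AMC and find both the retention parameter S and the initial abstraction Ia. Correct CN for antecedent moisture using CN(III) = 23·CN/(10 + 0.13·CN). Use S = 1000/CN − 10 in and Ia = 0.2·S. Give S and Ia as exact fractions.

Wet (AMC III): CN(III) = 23·77/(10 + 0.13·77) = 1771/(2001/100) = 7700/87 ≈ 88.506
S = 1000/(7700/87) − 10 = 100/77 in ≈ 1.299 in
Ia = 0.2S: 0.2·1.299 = 0.260 in (exactly 20/77)

S = 100/77 in ≈ 1.299 in; Ia = 20/77 in ≈ 0.260 in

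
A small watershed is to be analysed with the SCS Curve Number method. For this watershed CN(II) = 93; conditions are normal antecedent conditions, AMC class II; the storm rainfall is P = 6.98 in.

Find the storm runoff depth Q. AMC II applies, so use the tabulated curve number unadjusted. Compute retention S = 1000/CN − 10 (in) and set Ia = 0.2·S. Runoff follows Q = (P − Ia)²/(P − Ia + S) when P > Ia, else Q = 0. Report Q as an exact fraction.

CN(II) = 93; AMC II needs no correction.
Retention S: 1000/CN − 10 with CN=93.000 → S = 70/93 ≈ 0.753 in
Ia = 0.2·(70/93) = 14/93 in ≈ 0.151 in
Since P=6.980 > Ia=0.151: effective rainfall P−Ia = 31757/4650 in
Runoff Q = (P−Ia)²/(P−Ia+S) = (6.829)²/(6.829+0.753) = 1008507049/163945050 ≈ 6.151 in

Q = 1008507049/163945050 in ≈ 6.151 in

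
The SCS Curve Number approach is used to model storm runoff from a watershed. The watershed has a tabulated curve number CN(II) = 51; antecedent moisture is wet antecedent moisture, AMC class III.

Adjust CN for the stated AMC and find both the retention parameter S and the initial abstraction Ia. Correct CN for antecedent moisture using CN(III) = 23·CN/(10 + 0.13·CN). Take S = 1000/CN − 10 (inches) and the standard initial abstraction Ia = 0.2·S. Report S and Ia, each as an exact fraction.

CN(III) from CN(II)=51: (23·51)/(10 + 0.13·51) = 117300/1663 ≈ 70.535
S = 1000/(117300/1663) − 10 = 4900/1173 in ≈ 4.177 in
Ia = 0.2S: 0.2·4.177 = 0.835 in (exactly 980/1173)

S = 4900/1173 in ≈ 4.177 in; Ia = 980/1173 in ≈ 0.835 in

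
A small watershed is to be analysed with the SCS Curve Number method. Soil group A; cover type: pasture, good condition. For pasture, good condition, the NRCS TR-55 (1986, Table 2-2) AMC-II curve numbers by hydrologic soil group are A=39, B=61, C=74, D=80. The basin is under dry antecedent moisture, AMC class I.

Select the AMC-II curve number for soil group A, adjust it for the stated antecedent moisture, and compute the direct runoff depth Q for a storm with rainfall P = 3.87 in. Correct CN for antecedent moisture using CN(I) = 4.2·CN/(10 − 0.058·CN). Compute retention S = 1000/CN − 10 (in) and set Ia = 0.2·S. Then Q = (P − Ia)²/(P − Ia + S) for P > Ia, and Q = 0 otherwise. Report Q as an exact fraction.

Q = 0 in ≈ 0.000 in

NRCS table: pasture, good condition, soil group A → CN(II) = 39
Adjust CN=39 to AMC I: 4.2·39/(10 − 0.058·39) → (819/5) ÷ (3869/500) = 81900/3869 ≈ 21.168
S = 1000/(81900/3869) − 10 = 30500/819 in ≈ 37.241 in
Initial abstraction Ia = S/5 = (30500/819)/5 = 6100/819 ≈ 7.448 in
P = 3.870 ≤ Ia = 7.448 in: entire storm abstracted, Q = 0.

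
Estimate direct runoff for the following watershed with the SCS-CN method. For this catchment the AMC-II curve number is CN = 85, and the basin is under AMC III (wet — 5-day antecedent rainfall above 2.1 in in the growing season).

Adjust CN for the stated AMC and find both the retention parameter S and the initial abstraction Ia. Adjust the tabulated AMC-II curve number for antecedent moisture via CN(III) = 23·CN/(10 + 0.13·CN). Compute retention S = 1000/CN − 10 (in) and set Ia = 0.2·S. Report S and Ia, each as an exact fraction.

S = 300/391 in ≈ 0.767 in; Ia = 60/391 in ≈ 0.153 in

CN(III) from CN(II)=85: (23·85)/(10 + 0.13·85) = 39100/421 ≈ 92.874
Retention S: 1000/CN − 10 with CN=92.874 → S = 300/391 ≈ 0.767 in
Ia = 0.2·(300/391) = 60/391 in ≈ 0.153 in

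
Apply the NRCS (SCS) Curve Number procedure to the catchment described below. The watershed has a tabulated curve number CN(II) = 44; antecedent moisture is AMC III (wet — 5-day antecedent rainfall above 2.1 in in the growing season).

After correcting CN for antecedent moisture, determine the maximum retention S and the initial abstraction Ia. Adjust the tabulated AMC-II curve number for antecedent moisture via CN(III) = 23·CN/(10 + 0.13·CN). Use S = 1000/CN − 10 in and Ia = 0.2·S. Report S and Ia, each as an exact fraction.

Adjust CN=44 to AMC III: 23·44/(10 + 0.13·44) → 1012 ÷ (393/25) = 25300/393 ≈ 64.377
Retention S: 1000/CN − 10 with CN=64.377 → S = 1400/253 ≈ 5.534 in
Ia = 0.2·(1400/253) = 280/253 in ≈ 1.107 in

S = 1400/253 in ≈ 5.534 in; Ia = 280/253 in ≈ 1.107 in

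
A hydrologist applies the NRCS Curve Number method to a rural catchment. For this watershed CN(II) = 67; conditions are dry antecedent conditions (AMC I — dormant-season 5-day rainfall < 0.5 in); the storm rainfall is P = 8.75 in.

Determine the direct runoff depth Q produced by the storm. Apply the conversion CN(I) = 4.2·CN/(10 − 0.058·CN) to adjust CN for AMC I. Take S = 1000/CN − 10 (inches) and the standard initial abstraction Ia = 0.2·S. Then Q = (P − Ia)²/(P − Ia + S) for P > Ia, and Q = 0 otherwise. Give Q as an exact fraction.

Dry (AMC I): CN(I) = 4.2·67/(10 − 0.058·67) = (1407/5)/(3057/500) = 46900/1019 ≈ 46.026
Retention S: 1000/CN − 10 with CN=46.026 → S = 5500/469 ≈ 11.727 in
Initial abstraction Ia = S/5 = (5500/469)/5 = 1100/469 ≈ 2.345 in
Since P=8.750 > Ia=2.345: effective rainfall P−Ia = 12015/1876 in
Q = (12015/1876)²/((12015/1876) + 5500/469) = (144360225/3519376)/(34015/1876) = 28872045/12762428 in ≈ 2.262 in

Q = 28872045/12762428 in ≈ 2.262 in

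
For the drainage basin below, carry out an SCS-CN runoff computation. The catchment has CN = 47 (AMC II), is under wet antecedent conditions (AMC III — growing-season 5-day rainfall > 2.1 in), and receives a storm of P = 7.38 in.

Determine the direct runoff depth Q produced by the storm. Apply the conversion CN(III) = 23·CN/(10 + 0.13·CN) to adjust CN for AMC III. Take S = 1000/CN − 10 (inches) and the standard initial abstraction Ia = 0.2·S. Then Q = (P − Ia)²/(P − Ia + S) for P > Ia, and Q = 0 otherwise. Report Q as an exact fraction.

Q = 119639200321/33018550450 in ≈ 3.623 in

CN(III) from CN(II)=47: (23·47)/(10 + 0.13·47) = 108100/1611 ≈ 67.101
S = 1000/(108100/1611) − 10 = 5300/1081 in ≈ 4.903 in
Ia = 0.2·(5300/1081) = 1060/1081 in ≈ 0.981 in
P − Ia = 7.380 − 0.981 = 345889/54050 ≈ 6.399 in (> 0, runoff occurs)
Q: (345889/54050)² ÷ (610889/54050) = 119639200321/33018550450 in (≈ 3.623 in)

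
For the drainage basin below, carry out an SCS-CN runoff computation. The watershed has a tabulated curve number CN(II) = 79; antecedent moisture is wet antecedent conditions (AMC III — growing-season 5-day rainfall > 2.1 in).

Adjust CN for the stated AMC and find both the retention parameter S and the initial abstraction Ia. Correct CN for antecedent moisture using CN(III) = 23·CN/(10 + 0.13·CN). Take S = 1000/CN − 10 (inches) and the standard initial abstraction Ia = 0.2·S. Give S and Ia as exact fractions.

S = 2100/1817 in ≈ 1.156 in; Ia = 420/1817 in ≈ 0.231 in

Adjust CN=79 to AMC III: 23·79/(10 + 0.13·79) → 1817 ÷ (2027/100) = 181700/2027 ≈ 89.640
Max retention: S = 1000/(181700/2027) − 10 = 2100/1817 in (≈ 1.156 in)
Ia = 0.2S: 0.2·1.156 = 0.231 in (exactly 420/1817)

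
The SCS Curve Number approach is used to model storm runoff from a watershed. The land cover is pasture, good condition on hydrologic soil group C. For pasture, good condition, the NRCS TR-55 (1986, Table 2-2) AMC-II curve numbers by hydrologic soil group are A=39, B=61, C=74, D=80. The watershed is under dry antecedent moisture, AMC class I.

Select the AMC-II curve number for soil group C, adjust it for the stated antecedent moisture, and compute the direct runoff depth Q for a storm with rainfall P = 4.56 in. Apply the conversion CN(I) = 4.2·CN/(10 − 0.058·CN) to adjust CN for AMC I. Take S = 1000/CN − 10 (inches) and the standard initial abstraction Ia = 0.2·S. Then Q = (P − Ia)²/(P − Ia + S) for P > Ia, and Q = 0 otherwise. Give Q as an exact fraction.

NRCS table: pasture, good condition, soil group C → CN(II) = 74
Dry (AMC I): CN(I) = 4.2·74/(10 − 0.058·74) = (1554/5)/(1427/250) = 77700/1427 ≈ 54.450
Max retention: S = 1000/(77700/1427) − 10 = 6500/777 in (≈ 8.366 in)
Initial abstraction Ia = S/5 = (6500/777)/5 = 1300/777 ≈ 1.673 in
P − Ia = 4.560 − 1.673 = 56078/19425 ≈ 2.887 in (> 0, runoff occurs)
Runoff Q = (P−Ia)²/(P−Ia+S) = (2.887)²/(2.887+8.366) = 1572371042/2122938825 ≈ 0.741 in

Q = 1572371042/2122938825 in ≈ 0.741 in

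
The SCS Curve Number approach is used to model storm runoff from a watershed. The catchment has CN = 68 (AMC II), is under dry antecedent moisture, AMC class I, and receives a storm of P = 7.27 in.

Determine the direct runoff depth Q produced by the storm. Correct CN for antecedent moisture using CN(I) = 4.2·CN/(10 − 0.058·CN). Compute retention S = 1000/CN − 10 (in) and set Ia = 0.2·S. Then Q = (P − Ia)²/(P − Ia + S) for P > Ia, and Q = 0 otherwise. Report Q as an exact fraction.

Adjust CN=68 to AMC I: 4.2·68/(10 − 0.058·68) → (1428/5) ÷ (757/125) = 35700/757 ≈ 47.160
Retention S: 1000/CN − 10 with CN=47.160 → S = 4000/357 ≈ 11.204 in
Ia = 0.2·(4000/357) = 800/357 in ≈ 2.241 in
P − Ia = 7.270 − 2.241 = 179539/35700 ≈ 5.029 in (> 0, runoff occurs)
Q: (179539/35700)² ÷ (579539/35700) = 32234252521/20689542300 in (≈ 1.558 in)

Q = 32234252521/20689542300 in ≈ 1.558 in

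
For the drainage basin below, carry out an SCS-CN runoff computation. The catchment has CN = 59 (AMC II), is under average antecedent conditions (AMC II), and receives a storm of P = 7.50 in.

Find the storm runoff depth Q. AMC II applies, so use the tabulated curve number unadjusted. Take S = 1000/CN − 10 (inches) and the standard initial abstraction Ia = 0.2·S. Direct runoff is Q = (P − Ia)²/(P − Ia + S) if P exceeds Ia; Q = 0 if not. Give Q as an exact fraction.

CN(II) = 59; AMC II needs no correction.
Retention S: 1000/CN − 10 with CN=59.000 → S = 410/59 ≈ 6.949 in
Ia = 0.2·(410/59) = 82/59 in ≈ 1.390 in
P − Ia = 7.500 − 1.390 = 721/118 ≈ 6.110 in (> 0, runoff occurs)
Q: (721/118)² ÷ (1541/118) = 519841/181838 in (≈ 2.859 in)

Q = 519841/181838 in ≈ 2.859 in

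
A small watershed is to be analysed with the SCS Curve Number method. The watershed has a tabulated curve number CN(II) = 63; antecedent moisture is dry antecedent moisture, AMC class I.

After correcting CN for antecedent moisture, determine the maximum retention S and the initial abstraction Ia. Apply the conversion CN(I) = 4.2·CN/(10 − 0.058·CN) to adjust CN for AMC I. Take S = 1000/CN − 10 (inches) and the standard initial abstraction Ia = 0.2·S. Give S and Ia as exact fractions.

CN(I) from CN(II)=63: (4.2·63)/(10 − 0.058·63) = 132300/3173 ≈ 41.696
Retention S: 1000/CN − 10 with CN=41.696 → S = 18500/1323 ≈ 13.983 in
Ia = 0.2·(18500/1323) = 3700/1323 in ≈ 2.797 in

S = 18500/1323 in ≈ 13.983 in; Ia = 3700/1323 in ≈ 2.797 in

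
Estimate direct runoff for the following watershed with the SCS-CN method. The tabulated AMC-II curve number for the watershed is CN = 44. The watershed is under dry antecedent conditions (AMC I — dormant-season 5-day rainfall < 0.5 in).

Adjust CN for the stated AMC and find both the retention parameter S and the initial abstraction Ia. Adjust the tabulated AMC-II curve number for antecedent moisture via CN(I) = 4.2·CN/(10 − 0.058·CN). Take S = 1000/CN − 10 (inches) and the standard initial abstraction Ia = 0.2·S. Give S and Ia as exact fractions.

S = 1000/33 in ≈ 30.303 in; Ia = 200/33 in ≈ 6.061 in

Adjust CN=44 to AMC I: 4.2·44/(10 − 0.058·44) → (924/5) ÷ (931/125) = 3300/133 ≈ 24.812
S = 1000/(3300/133) − 10 = 1000/33 in ≈ 30.303 in
Ia = 0.2·(1000/33) = 200/33 in ≈ 6.061 in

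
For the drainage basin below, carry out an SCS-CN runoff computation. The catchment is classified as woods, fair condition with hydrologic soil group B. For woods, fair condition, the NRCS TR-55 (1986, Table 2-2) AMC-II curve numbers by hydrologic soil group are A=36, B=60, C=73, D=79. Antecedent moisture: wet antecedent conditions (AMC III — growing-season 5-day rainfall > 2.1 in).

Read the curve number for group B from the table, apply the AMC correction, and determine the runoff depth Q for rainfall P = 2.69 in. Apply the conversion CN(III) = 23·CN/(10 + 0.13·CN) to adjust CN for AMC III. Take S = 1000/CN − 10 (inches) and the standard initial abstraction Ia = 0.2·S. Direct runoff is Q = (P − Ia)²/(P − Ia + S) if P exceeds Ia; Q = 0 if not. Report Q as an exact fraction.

Q = 212022721/238470900 in ≈ 0.889 in

NRCS table: woods, fair condition, soil group B → CN(II) = 60
Wet (AMC III): CN(III) = 23·60/(10 + 0.13·60) = 1380/(89/5) = 6900/89 ≈ 77.528
Max retention: S = 1000/(6900/89) − 10 = 200/69 in (≈ 2.899 in)
Ia = 0.2·(200/69) = 40/69 in ≈ 0.580 in
P − Ia = 2.690 − 0.580 = 14561/6900 ≈ 2.110 in (> 0, runoff occurs)
Q = (14561/6900)²/((14561/6900) + 200/69) = (212022721/47610000)/(34561/6900) = 212022721/238470900 in ≈ 0.889 in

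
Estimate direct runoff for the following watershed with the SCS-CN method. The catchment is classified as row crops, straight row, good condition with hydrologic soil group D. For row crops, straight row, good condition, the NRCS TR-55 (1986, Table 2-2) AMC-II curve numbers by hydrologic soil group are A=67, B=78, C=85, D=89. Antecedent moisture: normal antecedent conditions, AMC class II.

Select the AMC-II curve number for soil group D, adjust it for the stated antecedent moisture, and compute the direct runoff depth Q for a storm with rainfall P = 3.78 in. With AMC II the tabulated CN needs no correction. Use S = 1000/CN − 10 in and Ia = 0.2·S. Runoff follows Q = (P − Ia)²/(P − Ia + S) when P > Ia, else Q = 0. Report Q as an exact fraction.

NRCS table: row crops, straight row, good condition, soil group D → CN(II) = 89
CN(II) = 89; AMC II needs no correction.
S = 1000/89 − 10 = 110/89 in ≈ 1.236 in
Ia = 0.2·(110/89) = 22/89 in ≈ 0.247 in
P − Ia = 3.780 − 0.247 = 15721/4450 ≈ 3.533 in (> 0, runoff occurs)
Runoff Q = (P−Ia)²/(P−Ia+S) = (3.533)²/(3.533+1.236) = 247149841/94433450 ≈ 2.617 in

Q = 247149841/94433450 in ≈ 2.617 in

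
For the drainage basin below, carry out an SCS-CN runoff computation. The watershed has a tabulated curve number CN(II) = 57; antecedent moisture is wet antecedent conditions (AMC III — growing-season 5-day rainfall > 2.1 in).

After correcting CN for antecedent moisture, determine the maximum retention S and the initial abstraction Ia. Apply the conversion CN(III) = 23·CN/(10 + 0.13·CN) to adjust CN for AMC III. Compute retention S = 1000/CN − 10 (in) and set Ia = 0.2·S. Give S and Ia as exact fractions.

Wet (AMC III): CN(III) = 23·57/(10 + 0.13·57) = 1311/(1741/100) = 131100/1741 ≈ 75.302
Max retention: S = 1000/(131100/1741) − 10 = 4300/1311 in (≈ 3.280 in)
Initial abstraction Ia = S/5 = (4300/1311)/5 = 860/1311 ≈ 0.656 in

S = 4300/1311 in ≈ 3.280 in; Ia = 860/1311 in ≈ 0.656 in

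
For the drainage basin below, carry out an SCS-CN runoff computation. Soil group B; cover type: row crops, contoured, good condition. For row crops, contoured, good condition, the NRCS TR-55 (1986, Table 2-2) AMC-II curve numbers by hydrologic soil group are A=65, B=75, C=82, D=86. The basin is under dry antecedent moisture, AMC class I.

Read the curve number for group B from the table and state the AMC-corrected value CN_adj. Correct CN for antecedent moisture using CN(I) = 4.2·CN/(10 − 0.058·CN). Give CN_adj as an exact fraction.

NRCS table: row crops, contoured, good condition, soil group B → CN(II) = 75
Adjust CN=75 to AMC I: 4.2·75/(10 − 0.058·75) → 315 ÷ (113/20) = 6300/113 ≈ 55.752

CN_adj = 6300/113 ≈ 55.752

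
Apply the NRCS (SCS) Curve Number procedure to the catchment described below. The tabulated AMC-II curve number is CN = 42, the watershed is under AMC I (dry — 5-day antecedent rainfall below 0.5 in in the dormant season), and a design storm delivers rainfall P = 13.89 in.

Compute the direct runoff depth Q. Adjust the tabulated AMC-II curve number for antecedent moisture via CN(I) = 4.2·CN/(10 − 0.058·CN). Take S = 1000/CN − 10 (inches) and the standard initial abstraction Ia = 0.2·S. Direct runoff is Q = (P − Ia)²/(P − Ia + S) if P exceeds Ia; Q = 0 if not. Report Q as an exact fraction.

Dry (AMC I): CN(I) = 4.2·42/(10 − 0.058·42) = (882/5)/(1891/250) = 44100/1891 ≈ 23.321
Retention S: 1000/CN − 10 with CN=23.321 → S = 14500/441 ≈ 32.880 in
Ia = 0.2·(14500/441) = 2900/441 in ≈ 6.576 in
P − Ia = 13.890 − 6.576 = 322549/44100 ≈ 7.314 in (> 0, runoff occurs)
Q: (322549/44100)² ÷ (1772549/44100) = 104037857401/78169410900 in (≈ 1.331 in)

Q = 104037857401/78169410900 in ≈ 1.331 in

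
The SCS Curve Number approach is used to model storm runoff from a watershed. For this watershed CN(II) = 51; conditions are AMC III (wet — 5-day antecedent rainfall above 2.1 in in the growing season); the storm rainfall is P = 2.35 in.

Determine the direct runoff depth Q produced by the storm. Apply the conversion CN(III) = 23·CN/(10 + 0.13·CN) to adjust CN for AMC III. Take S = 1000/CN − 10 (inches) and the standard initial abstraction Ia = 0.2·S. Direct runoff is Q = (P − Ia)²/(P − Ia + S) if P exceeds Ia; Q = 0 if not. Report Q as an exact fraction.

Q = 1262451961/3132637260 in ≈ 0.403 in

Wet (AMC III): CN(III) = 23·51/(10 + 0.13·51) = 1173/(1663/100) = 117300/1663 ≈ 70.535
S = 1000/(117300/1663) − 10 = 4900/1173 in ≈ 4.177 in
Ia = 0.2·(4900/1173) = 980/1173 in ≈ 0.835 in
Since P=2.350 > Ia=0.835: effective rainfall P−Ia = 35531/23460 in
Runoff Q = (P−Ia)²/(P−Ia+S) = (1.515)²/(1.515+4.177) = 1262451961/3132637260 ≈ 0.403 in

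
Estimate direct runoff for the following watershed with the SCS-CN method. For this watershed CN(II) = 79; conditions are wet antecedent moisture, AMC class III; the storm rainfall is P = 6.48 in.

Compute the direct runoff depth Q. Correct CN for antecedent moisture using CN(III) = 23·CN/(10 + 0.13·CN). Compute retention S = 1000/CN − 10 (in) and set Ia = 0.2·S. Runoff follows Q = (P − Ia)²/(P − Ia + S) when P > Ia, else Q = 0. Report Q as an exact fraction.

CN(III) from CN(II)=79: (23·79)/(10 + 0.13·79) = 181700/2027 ≈ 89.640
Max retention: S = 1000/(181700/2027) − 10 = 2100/1817 in (≈ 1.156 in)
Ia = 0.2·(2100/1817) = 420/1817 in ≈ 0.231 in
Excess rainfall: 6.480 − 0.231 = 6.249 in; P > Ia so Q > 0
Q: (283854/45425)² ÷ (336354/45425) = 13428848886/2546480075 in (≈ 5.273 in)

Q = 13428848886/2546480075 in ≈ 5.273 in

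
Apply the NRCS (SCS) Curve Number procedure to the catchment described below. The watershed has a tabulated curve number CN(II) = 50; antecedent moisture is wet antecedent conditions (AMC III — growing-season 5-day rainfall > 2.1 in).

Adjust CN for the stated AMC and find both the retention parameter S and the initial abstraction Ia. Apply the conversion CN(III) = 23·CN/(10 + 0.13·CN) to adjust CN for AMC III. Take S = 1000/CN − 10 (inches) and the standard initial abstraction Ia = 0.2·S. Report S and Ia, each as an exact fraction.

S = 100/23 in ≈ 4.348 in; Ia = 20/23 in ≈ 0.870 in

CN(III) from CN(II)=50: (23·50)/(10 + 0.13·50) = 2300/33 ≈ 69.697
Max retention: S = 1000/(2300/33) − 10 = 100/23 in (≈ 4.348 in)
Ia = 0.2S: 0.2·4.348 = 0.870 in (exactly 20/23)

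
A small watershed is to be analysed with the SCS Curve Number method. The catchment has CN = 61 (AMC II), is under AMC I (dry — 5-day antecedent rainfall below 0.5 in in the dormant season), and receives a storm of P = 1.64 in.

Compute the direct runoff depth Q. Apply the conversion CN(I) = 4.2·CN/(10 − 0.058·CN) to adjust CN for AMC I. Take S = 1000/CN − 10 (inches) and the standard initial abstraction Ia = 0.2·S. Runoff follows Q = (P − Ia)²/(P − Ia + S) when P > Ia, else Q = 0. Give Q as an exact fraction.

Q = 0 in ≈ 0.000 in

Dry (AMC I): CN(I) = 4.2·61/(10 − 0.058·61) = (1281/5)/(3231/500) = 42700/1077 ≈ 39.647
S = 1000/(42700/1077) − 10 = 6500/427 in ≈ 15.222 in
Ia = 0.2·(6500/427) = 1300/427 in ≈ 3.044 in
P = 1.640 ≤ Ia = 3.044 in: entire storm abstracted, Q = 0.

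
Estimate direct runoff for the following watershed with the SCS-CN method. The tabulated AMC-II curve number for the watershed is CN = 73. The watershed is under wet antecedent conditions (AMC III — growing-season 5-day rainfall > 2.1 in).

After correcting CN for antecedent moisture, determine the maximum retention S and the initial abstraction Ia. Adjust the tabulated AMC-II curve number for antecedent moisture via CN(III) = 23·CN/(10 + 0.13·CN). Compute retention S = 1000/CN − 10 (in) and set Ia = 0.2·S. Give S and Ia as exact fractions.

S = 2700/1679 in ≈ 1.608 in; Ia = 540/1679 in ≈ 0.322 in

Wet (AMC III): CN(III) = 23·73/(10 + 0.13·73) = 1679/(1949/100) = 167900/1949 ≈ 86.147
S = 1000/(167900/1949) − 10 = 2700/1679 in ≈ 1.608 in
Initial abstraction Ia = S/5 = (2700/1679)/5 = 540/1679 ≈ 0.322 in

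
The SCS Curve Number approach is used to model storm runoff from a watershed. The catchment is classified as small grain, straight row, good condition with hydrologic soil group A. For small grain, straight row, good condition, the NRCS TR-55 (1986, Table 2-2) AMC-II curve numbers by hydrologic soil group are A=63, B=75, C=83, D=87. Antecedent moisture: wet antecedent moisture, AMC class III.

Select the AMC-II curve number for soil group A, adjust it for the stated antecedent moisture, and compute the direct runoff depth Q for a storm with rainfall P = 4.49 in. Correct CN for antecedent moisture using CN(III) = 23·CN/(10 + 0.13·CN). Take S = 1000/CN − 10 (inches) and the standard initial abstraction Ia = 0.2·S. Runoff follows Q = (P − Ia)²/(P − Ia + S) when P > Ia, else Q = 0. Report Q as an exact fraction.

NRCS table: small grain, straight row, good condition, soil group A → CN(II) = 63
Wet (AMC III): CN(III) = 23·63/(10 + 0.13·63) = 1449/(1819/100) = 144900/1819 ≈ 79.659
S = 1000/(144900/1819) − 10 = 3700/1449 in ≈ 2.553 in
Initial abstraction Ia = S/5 = (3700/1449)/5 = 740/1449 ≈ 0.511 in
Excess rainfall: 4.490 − 0.511 = 3.979 in; P > Ia so Q > 0
Q: (576601/144900)² ÷ (946601/144900) = 332468713201/137162484900 in (≈ 2.424 in)

Q = 332468713201/137162484900 in ≈ 2.424 in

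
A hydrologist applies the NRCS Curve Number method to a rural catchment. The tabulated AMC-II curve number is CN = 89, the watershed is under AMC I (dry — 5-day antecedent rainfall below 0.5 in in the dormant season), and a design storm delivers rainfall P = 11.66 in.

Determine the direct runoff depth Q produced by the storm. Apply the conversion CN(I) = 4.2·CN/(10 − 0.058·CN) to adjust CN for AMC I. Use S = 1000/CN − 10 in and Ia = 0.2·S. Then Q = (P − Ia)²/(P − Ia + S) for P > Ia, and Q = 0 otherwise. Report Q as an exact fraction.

Q = 97313911739/11125876650 in ≈ 8.747 in

CN(I) from CN(II)=89: (4.2·89)/(10 − 0.058·89) = 186900/2419 ≈ 77.263
Max retention: S = 1000/(186900/2419) − 10 = 5500/1869 in (≈ 2.943 in)
Initial abstraction Ia = S/5 = (5500/1869)/5 = 1100/1869 ≈ 0.589 in
Excess rainfall: 11.660 − 0.589 = 11.071 in; P > Ia so Q > 0
Runoff Q = (P−Ia)²/(P−Ia+S) = (11.071)²/(11.071+2.943) = 97313911739/11125876650 ≈ 8.747 in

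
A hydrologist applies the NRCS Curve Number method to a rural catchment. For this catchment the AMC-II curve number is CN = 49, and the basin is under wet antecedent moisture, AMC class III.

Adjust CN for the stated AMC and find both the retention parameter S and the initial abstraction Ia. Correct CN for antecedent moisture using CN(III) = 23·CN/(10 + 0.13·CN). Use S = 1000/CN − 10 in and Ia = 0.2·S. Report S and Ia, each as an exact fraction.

Wet (AMC III): CN(III) = 23·49/(10 + 0.13·49) = 1127/(1637/100) = 112700/1637 ≈ 68.845
Retention S: 1000/CN − 10 with CN=68.845 → S = 5100/1127 ≈ 4.525 in
Ia = 0.2·(5100/1127) = 1020/1127 in ≈ 0.905 in

S = 5100/1127 in ≈ 4.525 in; Ia = 1020/1127 in ≈ 0.905 in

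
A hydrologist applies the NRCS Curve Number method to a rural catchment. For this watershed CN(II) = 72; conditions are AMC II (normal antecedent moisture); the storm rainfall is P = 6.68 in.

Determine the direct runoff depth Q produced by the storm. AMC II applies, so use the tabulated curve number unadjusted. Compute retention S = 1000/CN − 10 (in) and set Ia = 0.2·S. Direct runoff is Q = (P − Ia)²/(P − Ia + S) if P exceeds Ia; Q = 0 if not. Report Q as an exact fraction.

Q = 1763584/495675 in ≈ 3.558 in

Average conditions: CN = 72 (no AMC adjustment).
Max retention: S = 1000/72 − 10 = 35/9 in (≈ 3.889 in)
Initial abstraction Ia = S/5 = (35/9)/5 = 7/9 ≈ 0.778 in
Since P=6.680 > Ia=0.778: effective rainfall P−Ia = 1328/225 in
Q: (1328/225)² ÷ (2203/225) = 1763584/495675 in (≈ 3.558 in)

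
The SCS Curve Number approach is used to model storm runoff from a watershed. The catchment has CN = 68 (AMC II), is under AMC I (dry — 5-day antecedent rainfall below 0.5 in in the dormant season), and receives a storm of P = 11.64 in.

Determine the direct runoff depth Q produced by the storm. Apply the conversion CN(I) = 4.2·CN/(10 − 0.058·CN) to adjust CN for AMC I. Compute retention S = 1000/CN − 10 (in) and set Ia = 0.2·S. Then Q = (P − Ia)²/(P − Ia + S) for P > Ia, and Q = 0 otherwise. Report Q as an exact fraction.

Q = 7037028769/1641191475 in ≈ 4.288 in

CN(I) from CN(II)=68: (4.2·68)/(10 − 0.058·68) = 35700/757 ≈ 47.160
Retention S: 1000/CN − 10 with CN=47.160 → S = 4000/357 ≈ 11.204 in
Initial abstraction Ia = S/5 = (4000/357)/5 = 800/357 ≈ 2.241 in
P − Ia = 11.640 − 2.241 = 83887/8925 ≈ 9.399 in (> 0, runoff occurs)
Q: (83887/8925)² ÷ (183887/8925) = 7037028769/1641191475 in (≈ 4.288 in)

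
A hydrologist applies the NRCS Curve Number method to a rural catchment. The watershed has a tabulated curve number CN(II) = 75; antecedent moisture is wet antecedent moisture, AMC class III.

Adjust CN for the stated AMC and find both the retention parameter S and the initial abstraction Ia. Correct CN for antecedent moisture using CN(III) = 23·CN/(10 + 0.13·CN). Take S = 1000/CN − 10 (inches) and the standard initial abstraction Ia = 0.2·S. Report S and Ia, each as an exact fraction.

S = 100/69 in ≈ 1.449 in; Ia = 20/69 in ≈ 0.290 in

Wet (AMC III): CN(III) = 23·75/(10 + 0.13·75) = 1725/(79/4) = 6900/79 ≈ 87.342
Max retention: S = 1000/(6900/79) − 10 = 100/69 in (≈ 1.449 in)
Ia = 0.2S: 0.2·1.449 = 0.290 in (exactly 20/69)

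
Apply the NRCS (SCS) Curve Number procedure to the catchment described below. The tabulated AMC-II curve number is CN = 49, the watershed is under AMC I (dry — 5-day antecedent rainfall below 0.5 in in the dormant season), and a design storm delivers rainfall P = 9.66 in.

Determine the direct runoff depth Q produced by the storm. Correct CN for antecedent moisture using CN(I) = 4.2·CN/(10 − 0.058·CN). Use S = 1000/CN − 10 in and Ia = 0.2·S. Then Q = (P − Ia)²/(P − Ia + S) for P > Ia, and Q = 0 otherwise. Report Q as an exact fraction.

Q = 6507487561/8672223350 in ≈ 0.750 in

CN(I) from CN(II)=49: (4.2·49)/(10 − 0.058·49) = 34300/1193 ≈ 28.751
Retention S: 1000/CN − 10 with CN=28.751 → S = 8500/343 ≈ 24.781 in
Ia = 0.2·(8500/343) = 1700/343 in ≈ 4.956 in
P − Ia = 9.660 − 4.956 = 80669/17150 ≈ 4.704 in (> 0, runoff occurs)
Q = (80669/17150)²/((80669/17150) + 8500/343) = (6507487561/294122500)/(505669/17150) = 6507487561/8672223350 in ≈ 0.750 in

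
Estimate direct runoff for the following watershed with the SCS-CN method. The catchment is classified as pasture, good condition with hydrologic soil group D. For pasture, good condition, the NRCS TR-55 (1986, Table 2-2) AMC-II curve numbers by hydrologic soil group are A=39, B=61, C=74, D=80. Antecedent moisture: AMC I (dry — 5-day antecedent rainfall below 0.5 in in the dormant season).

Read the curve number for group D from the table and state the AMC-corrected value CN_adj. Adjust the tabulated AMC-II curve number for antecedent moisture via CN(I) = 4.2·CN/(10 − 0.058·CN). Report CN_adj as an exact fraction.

CN_adj = 4200/67 ≈ 62.687

NRCS table: pasture, good condition, soil group D → CN(II) = 80
Adjust CN=80 to AMC I: 4.2·80/(10 − 0.058·80) → 336 ÷ (134/25) = 4200/67 ≈ 62.687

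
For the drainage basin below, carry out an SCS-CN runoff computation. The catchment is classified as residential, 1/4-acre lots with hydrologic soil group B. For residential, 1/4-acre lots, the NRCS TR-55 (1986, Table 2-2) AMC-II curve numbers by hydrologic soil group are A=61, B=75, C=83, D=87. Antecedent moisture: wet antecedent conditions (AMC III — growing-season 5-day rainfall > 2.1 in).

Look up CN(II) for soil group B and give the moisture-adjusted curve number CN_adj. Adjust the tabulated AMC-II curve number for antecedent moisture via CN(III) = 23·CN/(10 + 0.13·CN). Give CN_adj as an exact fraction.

NRCS table: residential, 1/4-acre lots, soil group B → CN(II) = 75
Adjust CN=75 to AMC III: 23·75/(10 + 0.13·75) → 1725 ÷ (79/4) = 6900/79 ≈ 87.342

CN_adj = 6900/79 ≈ 87.342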